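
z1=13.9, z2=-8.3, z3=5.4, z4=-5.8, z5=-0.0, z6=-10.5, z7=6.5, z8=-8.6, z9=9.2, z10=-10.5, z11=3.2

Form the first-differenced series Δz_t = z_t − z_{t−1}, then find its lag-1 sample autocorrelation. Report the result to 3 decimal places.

-0.814

First differences Δz: -22.2, 13.7, -11.2, 5.8, -10.5, 17.0, -15.1, 17.8, -19.7, 13.7
Mean of differences = -1.0700
Numerator Σ(Δz_t−Δz̄)(Δz_{t+1}−Δz̄) = -1911.4689
Denominator Σ(Δz_t−Δz̄)² = 2348.0410
r_1(Δz) = -1911.4689 / 2348.0410 = -0.814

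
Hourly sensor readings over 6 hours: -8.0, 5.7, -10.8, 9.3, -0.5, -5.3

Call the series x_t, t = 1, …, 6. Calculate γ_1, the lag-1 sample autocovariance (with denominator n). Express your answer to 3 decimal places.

Mean x̄ = (-8.0 + 5.7 − 10.8 + 9.3 − 0.5 − 5.3)/6 = -1.6000
Σ_{t=1}^{5}(x_t−x̄)(x_{t+1}−x̄) = -206.2400
γ_1 = -206.2400 / 6 = -34.373

-34.373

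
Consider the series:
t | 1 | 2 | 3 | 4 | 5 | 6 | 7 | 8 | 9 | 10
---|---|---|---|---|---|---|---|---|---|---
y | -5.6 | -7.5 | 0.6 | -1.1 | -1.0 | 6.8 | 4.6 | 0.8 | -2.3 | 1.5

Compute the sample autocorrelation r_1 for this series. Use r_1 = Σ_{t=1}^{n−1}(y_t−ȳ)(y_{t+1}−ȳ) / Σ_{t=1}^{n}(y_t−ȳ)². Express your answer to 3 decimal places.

Mean ȳ = (-5.6 − 7.5 + 0.6 − 1.1 − 1.0 + 6.8 + 4.6 + 0.8 − 2.3 + 1.5)/10 = -0.3200
Numerator Σ_{t=1}^{9}(y_t−ȳ)(y_{t+1}−ȳ) = 60.9956
Denominator Σ(y_t−ȳ)² = 164.7360
r_1 = 60.9956 / 164.7360 = 0.370

0.370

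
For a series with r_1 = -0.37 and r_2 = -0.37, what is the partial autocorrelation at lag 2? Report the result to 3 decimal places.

-0.587

φ_{22} = (r_2 − r_1²) / (1 − r_1²)
r_1² = (-0.37)² = 0.1369
Numerator = -0.37 − 0.1369 = -0.5069; denominator = 1 − 0.1369 = 0.8631
φ_{22} = -0.5069 / 0.8631 = -0.587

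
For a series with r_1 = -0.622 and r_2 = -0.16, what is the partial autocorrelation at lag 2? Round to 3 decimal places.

-0.892

φ_{22} = (r_2 − r_1²) / (1 − r_1²)
r_1² = (-0.622)² = 0.386884
Numerator = -0.16 − 0.3869 = -0.5469; denominator = 1 − 0.3869 = 0.6131
φ_{22} = -0.5469 / 0.6131 = -0.892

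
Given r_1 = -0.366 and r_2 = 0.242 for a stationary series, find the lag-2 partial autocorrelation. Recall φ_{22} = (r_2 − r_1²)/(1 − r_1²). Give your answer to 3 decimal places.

φ_{22} = (r_2 − r_1²) / (1 − r_1²)
r_1² = (-0.366)² = 0.133956
Numerator = 0.242 − 0.1340 = 0.1080; denominator = 1 − 0.1340 = 0.8660
φ_{22} = 0.1080 / 0.8660 = 0.125

0.125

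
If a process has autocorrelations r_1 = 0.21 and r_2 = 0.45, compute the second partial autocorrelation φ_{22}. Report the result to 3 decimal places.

φ_{22} = (r_2 − r_1²) / (1 − r_1²)
r_1² = (0.21)² = 0.0441
Numerator = 0.45 − 0.0441 = 0.4059; denominator = 1 − 0.0441 = 0.9559
φ_{22} = 0.4059 / 0.9559 = 0.425

0.425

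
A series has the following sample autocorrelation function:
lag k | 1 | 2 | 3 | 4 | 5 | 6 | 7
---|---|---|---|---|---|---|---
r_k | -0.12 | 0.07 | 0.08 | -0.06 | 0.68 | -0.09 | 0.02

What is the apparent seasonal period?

The largest autocorrelation is r_5 = 0.68; the remaining lags stay at or below 0.08.
The dominant spike at lag 5 indicates a seasonal period of 5.

5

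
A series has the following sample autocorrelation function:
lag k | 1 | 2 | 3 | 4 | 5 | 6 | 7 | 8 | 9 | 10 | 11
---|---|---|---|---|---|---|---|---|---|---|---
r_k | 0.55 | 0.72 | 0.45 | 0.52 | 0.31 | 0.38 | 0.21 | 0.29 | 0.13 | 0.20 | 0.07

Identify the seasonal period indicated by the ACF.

2

The largest autocorrelation is r_2 = 0.72; the remaining lags stay at or below 0.55.
The dominant spike at lag 2 indicates a seasonal period of 2.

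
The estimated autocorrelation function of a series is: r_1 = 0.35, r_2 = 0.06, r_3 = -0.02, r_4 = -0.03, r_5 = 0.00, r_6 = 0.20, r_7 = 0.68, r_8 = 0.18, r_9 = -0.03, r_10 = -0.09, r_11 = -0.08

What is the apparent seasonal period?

7

The largest autocorrelation is r_7 = 0.68; the remaining lags stay at or below 0.35. The elevated value at lag 1 (0.35), dropping to 0.06 at lag 2, reflects decaying short-term dependence rather than seasonality.
The dominant spike at lag 7 indicates a seasonal period of 7.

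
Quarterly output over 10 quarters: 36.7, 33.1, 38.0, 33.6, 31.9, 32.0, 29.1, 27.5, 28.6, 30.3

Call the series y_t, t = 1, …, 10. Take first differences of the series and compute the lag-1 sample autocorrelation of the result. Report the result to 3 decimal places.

-0.446

First differences Δy: -3.6, 4.9, -4.4, -1.7, 0.1, -2.9, -1.6, 1.1, 1.7
Mean of differences = -0.7111
Numerator Σ(Δy_t−Δȳ)(Δy_{t+1}−Δȳ) = -31.1357
Denominator Σ(Δy_t−Δȳ)² = 69.7489
r_1(Δy) = -31.1357 / 69.7489 = -0.446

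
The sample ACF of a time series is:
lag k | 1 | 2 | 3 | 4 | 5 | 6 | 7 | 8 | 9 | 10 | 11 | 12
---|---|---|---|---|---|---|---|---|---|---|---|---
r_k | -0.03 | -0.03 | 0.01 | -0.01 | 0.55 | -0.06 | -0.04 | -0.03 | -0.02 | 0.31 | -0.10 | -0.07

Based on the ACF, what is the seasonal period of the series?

5

The largest autocorrelation is r_5 = 0.55, with a weaker echo at lag 10 (0.31); the remaining lags stay at or below 0.01.
The dominant spike at lag 5 indicates a seasonal period of 5.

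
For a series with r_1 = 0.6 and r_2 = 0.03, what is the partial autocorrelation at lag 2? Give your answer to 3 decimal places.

φ_{22} = (r_2 − r_1²) / (1 − r_1²)
r_1² = (0.6)² = 0.36
Numerator = 0.03 − 0.3600 = -0.3300; denominator = 1 − 0.3600 = 0.6400
φ_{22} = -0.3300 / 0.6400 = -0.516

-0.516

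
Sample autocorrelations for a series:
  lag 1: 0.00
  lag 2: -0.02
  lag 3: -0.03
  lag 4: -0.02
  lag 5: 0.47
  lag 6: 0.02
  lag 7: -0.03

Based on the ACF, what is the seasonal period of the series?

5

The largest autocorrelation is r_5 = 0.47; the remaining lags stay at or below 0.02.
The dominant spike at lag 5 indicates a seasonal period of 5.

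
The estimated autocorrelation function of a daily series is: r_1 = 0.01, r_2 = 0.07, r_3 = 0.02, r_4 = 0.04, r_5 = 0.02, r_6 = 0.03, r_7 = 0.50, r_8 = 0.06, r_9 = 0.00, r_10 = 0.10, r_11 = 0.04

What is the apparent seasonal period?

The largest autocorrelation is r_7 = 0.50; the remaining lags stay at or below 0.10.
The dominant spike at lag 7 indicates a seasonal period of 7.

7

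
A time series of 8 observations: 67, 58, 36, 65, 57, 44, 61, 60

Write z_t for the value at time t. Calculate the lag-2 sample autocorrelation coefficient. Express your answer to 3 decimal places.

-0.471

Mean z̄ = (67 + 58 + 36 + 65 + 57 + 44 + 61 + 60)/8 = 56.0000
Deviations from mean: 11.0000, 2.0000, -20.0000, 9.0000, 1.0000, -12.0000, 5.0000, 4.0000
Σ(z_t−z̄)(z_{t+2}−z̄) = (-220.0000) + (18.0000) + (-20.0000) + (-108.0000) + (5.0000) + (-48.0000) = -373.0000
Denominator Σ(z_t−z̄)² = 792.0000
r_2 = -373.0000 / 792.0000 = -0.471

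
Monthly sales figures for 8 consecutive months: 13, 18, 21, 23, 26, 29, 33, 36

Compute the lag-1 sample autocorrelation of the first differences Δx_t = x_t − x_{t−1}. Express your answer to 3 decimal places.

-0.015

First differences Δx: 5, 3, 2, 3, 3, 4, 3
Mean of differences = 3.2857
Numerator Σ(Δx_t−Δx̄)(Δx_{t+1}−Δx̄) = -0.0816
Denominator Σ(Δx_t−Δx̄)² = 5.4286
r_1(Δx) = -0.0816 / 5.4286 = -0.015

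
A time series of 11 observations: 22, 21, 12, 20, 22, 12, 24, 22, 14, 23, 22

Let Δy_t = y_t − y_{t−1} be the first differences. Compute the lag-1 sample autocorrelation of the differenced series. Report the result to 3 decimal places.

First differences Δy: -1, -9, 8, 2, -10, 12, -2, -8, 9, -1
Mean of differences = 0.0000
Numerator Σ(Δy_t−Δȳ)(Δy_{t+1}−Δȳ) = -276.0000
Denominator Σ(Δy_t−Δȳ)² = 544.0000
r_1(Δy) = -276.0000 / 544.0000 = -0.507

-0.507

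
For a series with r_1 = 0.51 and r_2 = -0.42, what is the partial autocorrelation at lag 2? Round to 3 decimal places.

φ_{22} = (r_2 − r_1²) / (1 − r_1²)
r_1² = (0.51)² = 0.2601
Numerator = -0.42 − 0.2601 = -0.6801; denominator = 1 − 0.2601 = 0.7399
φ_{22} = -0.6801 / 0.7399 = -0.919

-0.919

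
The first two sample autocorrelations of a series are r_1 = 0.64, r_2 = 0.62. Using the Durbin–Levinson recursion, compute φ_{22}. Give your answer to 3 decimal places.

0.356

φ_{22} = (r_2 − r_1²) / (1 − r_1²)
r_1² = (0.64)² = 0.4096
Numerator = 0.62 − 0.4096 = 0.2104; denominator = 1 − 0.4096 = 0.5904
φ_{22} = 0.2104 / 0.5904 = 0.356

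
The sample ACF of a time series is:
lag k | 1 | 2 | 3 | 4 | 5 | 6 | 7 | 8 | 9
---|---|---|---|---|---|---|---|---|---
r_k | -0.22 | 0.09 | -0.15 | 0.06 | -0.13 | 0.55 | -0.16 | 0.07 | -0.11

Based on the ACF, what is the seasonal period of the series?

The largest autocorrelation is r_6 = 0.55; the remaining lags stay at or below 0.09.
The dominant spike at lag 6 indicates a seasonal period of 6.

6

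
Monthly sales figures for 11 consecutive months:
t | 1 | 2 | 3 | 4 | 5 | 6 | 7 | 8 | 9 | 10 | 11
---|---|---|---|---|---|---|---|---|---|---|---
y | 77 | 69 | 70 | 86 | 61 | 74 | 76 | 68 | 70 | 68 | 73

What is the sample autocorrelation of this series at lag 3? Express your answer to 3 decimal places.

Mean ȳ = (77 + 69 + 70 + 86 + 61 + 74 + 76 + 68 + 70 + 68 + 73)/11 = 72.0000
Numerator Σ_{t=1}^{8}(y_t−ȳ)(y_{t+3}−ȳ) = 175.0000
Denominator Σ(y_t−ȳ)² = 412.0000
r_3 = 175.0000 / 412.0000 = 0.425

0.425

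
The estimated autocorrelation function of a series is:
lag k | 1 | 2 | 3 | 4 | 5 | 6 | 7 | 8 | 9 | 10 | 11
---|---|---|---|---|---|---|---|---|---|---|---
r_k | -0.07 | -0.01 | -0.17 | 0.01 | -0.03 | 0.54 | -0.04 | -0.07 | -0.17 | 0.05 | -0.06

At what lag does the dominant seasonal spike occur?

6

The largest autocorrelation is r_6 = 0.54; the remaining lags stay at or below 0.05.
The dominant spike at lag 6 indicates a seasonal period of 6.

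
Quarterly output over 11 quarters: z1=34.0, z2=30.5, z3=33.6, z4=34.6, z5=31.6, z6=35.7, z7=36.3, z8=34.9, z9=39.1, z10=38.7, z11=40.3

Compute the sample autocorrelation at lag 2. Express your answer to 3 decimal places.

Mean z̄ = (34.0 + 30.5 + 33.6 + 34.6 + 31.6 + 35.7 + 36.3 + 34.9 + 39.1 + 38.7 + 40.3)/11 = 35.3909
Numerator Σ_{t=1}^{9}(z_t−z̄)(z_{t+2}−z̄) = 29.2617
Denominator Σ(z_t−z̄)² = 94.0291
r_2 = 29.2617 / 94.0291 = 0.311

0.311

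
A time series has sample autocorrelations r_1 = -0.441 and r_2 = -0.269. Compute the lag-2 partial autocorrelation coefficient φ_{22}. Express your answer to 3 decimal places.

φ_{22} = (r_2 − r_1²) / (1 − r_1²)
r_1² = (-0.441)² = 0.194481
Numerator = -0.269 − 0.1945 = -0.4635; denominator = 1 − 0.1945 = 0.8055
φ_{22} = -0.4635 / 0.8055 = -0.575

-0.575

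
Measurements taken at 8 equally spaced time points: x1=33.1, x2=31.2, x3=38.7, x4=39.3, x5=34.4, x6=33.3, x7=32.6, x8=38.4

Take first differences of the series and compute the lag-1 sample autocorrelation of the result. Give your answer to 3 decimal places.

-0.106

First differences Δx: -1.9, 7.5, 0.6, -4.9, -1.1, -0.7, 5.8
Mean of differences = 0.7571
Numerator Σ(Δx_t−Δx̄)(Δx_{t+1}−Δx̄) = -12.2233
Denominator Σ(Δx_t−Δx̄)² = 115.5571
r_1(Δx) = -12.2233 / 115.5571 = -0.106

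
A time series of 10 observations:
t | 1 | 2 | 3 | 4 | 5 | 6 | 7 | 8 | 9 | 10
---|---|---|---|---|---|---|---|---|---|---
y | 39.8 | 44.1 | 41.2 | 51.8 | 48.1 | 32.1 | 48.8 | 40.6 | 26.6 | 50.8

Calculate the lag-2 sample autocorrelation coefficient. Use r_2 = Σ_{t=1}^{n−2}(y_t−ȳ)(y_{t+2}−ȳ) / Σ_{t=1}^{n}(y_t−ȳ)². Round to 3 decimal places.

-0.242

Mean ȳ = (39.8 + 44.1 + 41.2 + 51.8 + 48.1 + 32.1 + 48.8 + 40.6 + 26.6 + 50.8)/10 = 42.3900
Numerator Σ_{t=1}^{8}(y_t−ȳ)(y_{t+2}−ȳ) = -145.6982
Denominator Σ(y_t−ȳ)² = 602.4290
r_2 = -145.6982 / 602.4290 = -0.242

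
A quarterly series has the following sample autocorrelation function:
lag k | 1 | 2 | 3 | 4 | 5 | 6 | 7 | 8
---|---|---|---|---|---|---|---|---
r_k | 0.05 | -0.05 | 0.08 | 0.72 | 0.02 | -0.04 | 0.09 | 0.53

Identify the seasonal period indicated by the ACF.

4

The largest autocorrelation is r_4 = 0.72, with a weaker echo at lag 8 (0.53); the remaining lags stay at or below 0.09.
The dominant spike at lag 4 indicates a seasonal period of 4.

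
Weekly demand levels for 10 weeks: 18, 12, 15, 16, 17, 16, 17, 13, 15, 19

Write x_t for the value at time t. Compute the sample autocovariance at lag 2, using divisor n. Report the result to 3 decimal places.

-1.248

Mean x̄ = (18 + 12 + 15 + 16 + 17 + 16 + 17 + 13 + 15 + 19)/10 = 15.8000
Σ_{t=1}^{8}(x_t−x̄)(x_{t+2}−x̄) = -12.4800
γ_2 = -12.4800 / 10 = -1.248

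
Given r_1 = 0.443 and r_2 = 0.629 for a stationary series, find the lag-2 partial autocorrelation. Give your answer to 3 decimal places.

φ_{22} = (r_2 − r_1²) / (1 − r_1²)
r_1² = (0.443)² = 0.196249
Numerator = 0.629 − 0.1962 = 0.4328; denominator = 1 − 0.1962 = 0.8038
φ_{22} = 0.4328 / 0.8038 = 0.538

0.538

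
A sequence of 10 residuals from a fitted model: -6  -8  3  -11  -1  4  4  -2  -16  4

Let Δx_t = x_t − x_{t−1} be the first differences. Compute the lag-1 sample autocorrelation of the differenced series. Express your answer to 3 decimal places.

First differences Δx: -2, 11, -14, 10, 5, 0, -6, -14, 20
Mean of differences = 1.1111
Numerator Σ(Δx_t−Δx̄)(Δx_{t+1}−Δx̄) = -454.3457
Denominator Σ(Δx_t−Δx̄)² = 1066.8889
r_1(Δx) = -454.3457 / 1066.8889 = -0.426

-0.426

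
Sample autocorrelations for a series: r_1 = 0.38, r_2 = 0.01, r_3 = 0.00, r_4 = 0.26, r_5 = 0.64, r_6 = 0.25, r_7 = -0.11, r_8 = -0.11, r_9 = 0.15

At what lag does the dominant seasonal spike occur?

5

The largest autocorrelation is r_5 = 0.64; the remaining lags stay at or below 0.38. The elevated value at lag 1 (0.38), dropping to 0.01 at lag 2, reflects decaying short-term dependence rather than seasonality.
The dominant spike at lag 5 indicates a seasonal period of 5.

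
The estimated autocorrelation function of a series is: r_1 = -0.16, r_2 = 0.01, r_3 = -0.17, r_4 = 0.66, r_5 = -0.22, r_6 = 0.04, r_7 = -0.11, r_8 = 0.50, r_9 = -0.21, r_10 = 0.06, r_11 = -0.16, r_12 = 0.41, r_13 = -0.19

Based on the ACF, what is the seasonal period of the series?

4

The largest autocorrelation is r_4 = 0.66, with weaker echoes at lags 8 (0.50) and 12 (0.41); the remaining lags stay at or below 0.06.
The dominant spike at lag 4 indicates a seasonal period of 4.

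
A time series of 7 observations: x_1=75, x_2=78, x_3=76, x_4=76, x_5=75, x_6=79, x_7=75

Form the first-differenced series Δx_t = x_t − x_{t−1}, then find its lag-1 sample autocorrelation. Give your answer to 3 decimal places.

First differences Δx: 3, -2, 0, -1, 4, -4
Mean of differences = 0.0000
Numerator Σ(Δx_t−Δx̄)(Δx_{t+1}−Δx̄) = -26.0000
Denominator Σ(Δx_t−Δx̄)² = 46.0000
r_1(Δx) = -26.0000 / 46.0000 = -0.565

-0.565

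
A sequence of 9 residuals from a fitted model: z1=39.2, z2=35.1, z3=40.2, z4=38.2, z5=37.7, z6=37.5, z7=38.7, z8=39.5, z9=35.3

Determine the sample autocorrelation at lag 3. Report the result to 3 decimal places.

Mean z̄ = (39.2 + 35.1 + 40.2 + 38.2 + 37.7 + 37.5 + 38.7 + 39.5 + 35.3)/9 = 37.9333
Numerator Σ_{t=1}^{6}(z_t−z̄)(z_{t+3}−z̄) = 0.9967
Denominator Σ(z_t−z̄)² = 25.0600
r_3 = 0.9967 / 25.0600 = 0.040

0.040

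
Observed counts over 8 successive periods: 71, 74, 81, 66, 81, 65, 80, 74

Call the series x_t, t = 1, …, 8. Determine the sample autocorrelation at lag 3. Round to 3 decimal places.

-0.302

Mean x̄ = (71 + 74 + 81 + 66 + 81 + 65 + 80 + 74)/8 = 74.0000
Deviations from mean: -3.0000, 0.0000, 7.0000, -8.0000, 7.0000, -9.0000, 6.0000, 0.0000
Σ(x_t−x̄)(x_{t+3}−x̄) = (24.0000) + (0.0000) + (-63.0000) + (-48.0000) + (0.0000) = -87.0000
Denominator Σ(x_t−x̄)² = 288.0000
r_3 = -87.0000 / 288.0000 = -0.302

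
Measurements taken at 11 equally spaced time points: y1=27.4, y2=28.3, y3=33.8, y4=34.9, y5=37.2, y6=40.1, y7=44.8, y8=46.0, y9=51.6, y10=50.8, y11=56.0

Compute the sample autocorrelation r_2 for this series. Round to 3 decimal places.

Mean ȳ = (27.4 + 28.3 + 33.8 + 34.9 + 37.2 + 40.1 + 44.8 + 46.0 + 51.6 + 50.8 + 56.0)/11 = 40.9909
Numerator Σ_{t=1}^{9}(y_t−ȳ)(y_{t+2}−ȳ) = 437.5926
Denominator Σ(y_t−ȳ)² = 923.3891
r_2 = 437.5926 / 923.3891 = 0.474

0.474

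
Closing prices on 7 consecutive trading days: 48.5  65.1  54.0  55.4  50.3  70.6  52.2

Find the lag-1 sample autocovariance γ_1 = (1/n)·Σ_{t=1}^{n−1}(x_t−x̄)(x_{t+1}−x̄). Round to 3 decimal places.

Mean x̄ = (48.5 + 65.1 + 54.0 + 55.4 + 50.3 + 70.6 + 52.2)/7 = 56.5857
Σ_{t=1}^{6}(x_t−x̄)(x_{t+1}−x̄) = -229.8931
γ_1 = -229.8931 / 7 = -32.842

-32.842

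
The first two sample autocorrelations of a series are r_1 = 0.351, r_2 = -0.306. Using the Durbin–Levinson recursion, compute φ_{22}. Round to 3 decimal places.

-0.490

φ_{22} = (r_2 − r_1²) / (1 − r_1²)
r_1² = (0.351)² = 0.123201
Numerator = -0.306 − 0.1232 = -0.4292; denominator = 1 − 0.1232 = 0.8768
φ_{22} = -0.4292 / 0.8768 = -0.490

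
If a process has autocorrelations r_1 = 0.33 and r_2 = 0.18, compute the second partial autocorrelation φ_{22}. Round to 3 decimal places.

0.080

φ_{22} = (r_2 − r_1²) / (1 − r_1²)
r_1² = (0.33)² = 0.1089
Numerator = 0.18 − 0.1089 = 0.0711; denominator = 1 − 0.1089 = 0.8911
φ_{22} = 0.0711 / 0.8911 = 0.080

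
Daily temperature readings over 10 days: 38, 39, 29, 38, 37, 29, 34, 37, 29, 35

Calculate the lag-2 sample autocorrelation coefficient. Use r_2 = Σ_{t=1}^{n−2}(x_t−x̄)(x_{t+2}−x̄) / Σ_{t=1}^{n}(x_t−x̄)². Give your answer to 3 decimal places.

-0.320

Mean x̄ = (38 + 39 + 29 + 38 + 37 + 29 + 34 + 37 + 29 + 35)/10 = 34.5000
Numerator Σ_{t=1}^{8}(x_t−x̄)(x_{t+2}−x̄) = -47.5000
Denominator Σ(x_t−x̄)² = 148.5000
r_2 = -47.5000 / 148.5000 = -0.320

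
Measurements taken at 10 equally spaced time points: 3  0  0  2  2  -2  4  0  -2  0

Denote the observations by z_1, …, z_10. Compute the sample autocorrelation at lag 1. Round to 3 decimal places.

-0.313

Mean z̄ = (3 + 0 + 0 + 2 + 2 − 2 + 4 + 0 − 2 + 0)/10 = 0.7000
Numerator Σ_{t=1}^{9}(z_t−z̄)(z_{t+1}−z̄) = -11.2900
Denominator Σ(z_t−z̄)² = 36.1000
r_1 = -11.2900 / 36.1000 = -0.313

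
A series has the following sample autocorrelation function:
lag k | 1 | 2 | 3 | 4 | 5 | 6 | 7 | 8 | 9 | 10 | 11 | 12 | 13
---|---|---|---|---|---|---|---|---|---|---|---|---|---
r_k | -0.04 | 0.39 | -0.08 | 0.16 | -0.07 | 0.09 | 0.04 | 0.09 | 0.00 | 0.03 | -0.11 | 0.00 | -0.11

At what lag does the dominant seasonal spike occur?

The largest autocorrelation is r_2 = 0.39, with a weaker echo at lag 4 (0.16); the remaining lags stay at or below 0.09.
The dominant spike at lag 2 indicates a seasonal period of 2.

2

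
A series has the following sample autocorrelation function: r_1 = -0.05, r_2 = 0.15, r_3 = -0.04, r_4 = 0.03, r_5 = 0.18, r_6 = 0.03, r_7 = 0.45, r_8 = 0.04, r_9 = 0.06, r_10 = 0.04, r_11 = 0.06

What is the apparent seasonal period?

7

The largest autocorrelation is r_7 = 0.45; the remaining lags stay at or below 0.18.
The dominant spike at lag 7 indicates a seasonal period of 7.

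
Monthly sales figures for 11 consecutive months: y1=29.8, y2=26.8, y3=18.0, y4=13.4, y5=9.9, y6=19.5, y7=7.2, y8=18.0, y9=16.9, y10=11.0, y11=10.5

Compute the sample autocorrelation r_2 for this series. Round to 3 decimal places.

Mean ȳ = (29.8 + 26.8 + 18.0 + 13.4 + 9.9 + 19.5 + 7.2 + 18.0 + 16.9 + 11.0 + 10.5)/11 = 16.4545
Numerator Σ_{t=1}^{9}(y_t−ȳ)(y_{t+2}−ȳ) = 19.7531
Denominator Σ(y_t−ȳ)² = 502.5273
r_2 = 19.7531 / 502.5273 = 0.039

0.039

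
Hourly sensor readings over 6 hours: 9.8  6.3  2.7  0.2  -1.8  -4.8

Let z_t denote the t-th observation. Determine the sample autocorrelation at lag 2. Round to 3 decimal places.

Mean z̄ = (9.8 + 6.3 + 2.7 + 0.2 − 1.8 − 4.8)/6 = 2.0667
Deviations from mean: 7.7333, 4.2333, 0.6333, -1.8667, -3.8667, -6.8667
Numerator Σ_{t=1}^{4}(z_t−z̄)(z_{t+2}−z̄) = 7.3644
Denominator Σ(z_t−z̄)² = 143.7133
r_2 = 7.3644 / 143.7133 = 0.051

0.051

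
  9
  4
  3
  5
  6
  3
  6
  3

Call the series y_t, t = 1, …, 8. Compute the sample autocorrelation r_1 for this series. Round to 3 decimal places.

-0.272

Mean ȳ = (9 + 4 + 3 + 5 + 6 + 3 + 6 + 3)/8 = 4.8750
Deviations from mean: 4.1250, -0.8750, -1.8750, 0.1250, 1.1250, -1.8750, 1.1250, -1.8750
Σ(y_t−ȳ)(y_{t+1}−ȳ) = (-3.6094) + (1.6406) + (-0.2344) + (0.1406) + (-2.1094) + (-2.1094) + (-2.1094) = -8.3906
Denominator Σ(y_t−ȳ)² = 30.8750
r_1 = -8.3906 / 30.8750 = -0.272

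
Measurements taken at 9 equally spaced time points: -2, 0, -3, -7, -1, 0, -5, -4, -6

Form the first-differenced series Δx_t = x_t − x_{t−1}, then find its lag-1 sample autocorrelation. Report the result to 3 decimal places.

-0.279

First differences Δx: 2, -3, -4, 6, 1, -5, 1, -2
Mean of differences = -0.5000
Numerator Σ(Δx_t−Δx̄)(Δx_{t+1}−Δx̄) = -26.2500
Denominator Σ(Δx_t−Δx̄)² = 94.0000
r_1(Δx) = -26.2500 / 94.0000 = -0.279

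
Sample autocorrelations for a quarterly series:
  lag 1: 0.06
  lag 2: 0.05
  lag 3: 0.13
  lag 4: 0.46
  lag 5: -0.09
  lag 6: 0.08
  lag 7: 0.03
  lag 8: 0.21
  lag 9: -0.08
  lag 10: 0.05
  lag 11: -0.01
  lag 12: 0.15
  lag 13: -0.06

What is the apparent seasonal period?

4

The largest autocorrelation is r_4 = 0.46, with weaker echoes at lags 8 (0.21) and 12 (0.15); the remaining lags stay at or below 0.13.
The dominant spike at lag 4 indicates a seasonal period of 4.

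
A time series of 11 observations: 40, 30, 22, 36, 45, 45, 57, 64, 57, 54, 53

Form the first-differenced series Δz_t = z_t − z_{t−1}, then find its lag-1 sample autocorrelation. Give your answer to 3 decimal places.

0.178

First differences Δz: -10, -8, 14, 9, 0, 12, 7, -7, -3, -1
Mean of differences = 1.3000
Numerator Σ(Δz_t−Δz̄)(Δz_{t+1}−Δz̄) = 120.1100
Denominator Σ(Δz_t−Δz̄)² = 676.1000
r_1(Δz) = 120.1100 / 676.1000 = 0.178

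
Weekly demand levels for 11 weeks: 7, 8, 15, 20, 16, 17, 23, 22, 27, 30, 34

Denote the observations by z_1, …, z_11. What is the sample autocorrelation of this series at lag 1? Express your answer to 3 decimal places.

0.623

Mean z̄ = (7 + 8 + 15 + 20 + 16 + 17 + 23 + 22 + 27 + 30 + 34)/11 = 19.9091
Numerator Σ_{t=1}^{10}(z_t−z̄)(z_{t+1}−z̄) = 448.8099
Denominator Σ(z_t−z̄)² = 720.9091
r_1 = 448.8099 / 720.9091 = 0.623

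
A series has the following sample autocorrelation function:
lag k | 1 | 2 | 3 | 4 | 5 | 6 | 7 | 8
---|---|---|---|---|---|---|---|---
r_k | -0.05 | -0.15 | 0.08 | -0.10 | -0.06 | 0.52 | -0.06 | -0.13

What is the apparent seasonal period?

6

The largest autocorrelation is r_6 = 0.52; the remaining lags stay at or below 0.08.
The dominant spike at lag 6 indicates a seasonal period of 6.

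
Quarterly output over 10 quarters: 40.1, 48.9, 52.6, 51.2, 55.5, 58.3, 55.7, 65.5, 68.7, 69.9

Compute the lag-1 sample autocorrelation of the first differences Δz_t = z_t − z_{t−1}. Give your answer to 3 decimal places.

First differences Δz: 8.8, 3.7, -1.4, 4.3, 2.8, -2.6, 9.8, 3.2, 1.2
Mean of differences = 3.3111
Numerator Σ(Δz_t−Δz̄)(Δz_{t+1}−Δz̄) = -40.6835
Denominator Σ(Δz_t−Δz̄)² = 135.2289
r_1(Δz) = -40.6835 / 135.2289 = -0.301

-0.301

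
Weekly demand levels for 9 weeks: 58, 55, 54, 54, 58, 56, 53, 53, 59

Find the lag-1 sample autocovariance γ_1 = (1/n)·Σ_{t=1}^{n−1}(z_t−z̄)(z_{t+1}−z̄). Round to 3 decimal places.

Mean z̄ = (58 + 55 + 54 + 54 + 58 + 56 + 53 + 53 + 59)/9 = 55.5556
Σ_{t=1}^{8}(z_t−z̄)(z_{t+1}−z̄) = -4.1975
γ_1 = -4.1975 / 9 = -0.466

-0.466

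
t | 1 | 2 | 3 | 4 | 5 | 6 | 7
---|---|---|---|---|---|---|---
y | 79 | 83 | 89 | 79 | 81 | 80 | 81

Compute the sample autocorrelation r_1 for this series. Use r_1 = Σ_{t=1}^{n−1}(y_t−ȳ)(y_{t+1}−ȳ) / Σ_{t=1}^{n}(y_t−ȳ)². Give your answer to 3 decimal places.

Mean ȳ = (79 + 83 + 89 + 79 + 81 + 80 + 81)/7 = 81.7143
Deviations from mean: -2.7143, 1.2857, 7.2857, -2.7143, -0.7143, -1.7143, -0.7143
Numerator Σ_{t=1}^{6}(y_t−ȳ)(y_{t+1}−ȳ) = -9.5102
Denominator Σ(y_t−ȳ)² = 73.4286
r_1 = -9.5102 / 73.4286 = -0.130

-0.130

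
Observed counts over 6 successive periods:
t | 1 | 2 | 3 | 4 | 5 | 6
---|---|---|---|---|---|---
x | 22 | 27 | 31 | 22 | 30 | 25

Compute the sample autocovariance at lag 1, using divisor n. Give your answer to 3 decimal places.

Mean x̄ = (22 + 27 + 31 + 22 + 30 + 25)/6 = 26.1667
Σ_{t=1}^{5}(x_t−x̄)(x_{t+1}−x̄) = -40.0278
γ_1 = -40.0278 / 6 = -6.671

-6.671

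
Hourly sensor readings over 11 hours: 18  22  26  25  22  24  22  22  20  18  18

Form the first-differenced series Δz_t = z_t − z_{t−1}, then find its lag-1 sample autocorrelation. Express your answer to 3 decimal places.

0.155

First differences Δz: 4, 4, -1, -3, 2, -2, 0, -2, -2, 0
Mean of differences = 0.0000
Numerator Σ(Δz_t−Δz̄)(Δz_{t+1}−Δz̄) = 9.0000
Denominator Σ(Δz_t−Δz̄)² = 58.0000
r_1(Δz) = 9.0000 / 58.0000 = 0.155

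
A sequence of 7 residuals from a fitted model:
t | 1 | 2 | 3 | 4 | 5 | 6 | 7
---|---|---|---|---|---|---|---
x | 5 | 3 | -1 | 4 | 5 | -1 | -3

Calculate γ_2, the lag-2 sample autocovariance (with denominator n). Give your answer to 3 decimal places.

Mean x̄ = (5 + 3 − 1 + 4 + 5 − 1 − 3)/7 = 1.7143
Σ_{t=1}^{5}(x_t−x̄)(x_{t+2}−x̄) = -36.5918
γ_2 = -36.5918 / 7 = -5.227

-5.227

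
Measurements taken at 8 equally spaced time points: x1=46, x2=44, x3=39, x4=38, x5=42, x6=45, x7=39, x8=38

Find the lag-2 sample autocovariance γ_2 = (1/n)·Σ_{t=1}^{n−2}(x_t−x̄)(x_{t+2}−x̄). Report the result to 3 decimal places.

-5.910

Mean x̄ = (46 + 44 + 39 + 38 + 42 + 45 + 39 + 38)/8 = 41.3750
Σ_{t=1}^{6}(x_t−x̄)(x_{t+2}−x̄) = -47.2813
γ_2 = -47.2813 / 8 = -5.910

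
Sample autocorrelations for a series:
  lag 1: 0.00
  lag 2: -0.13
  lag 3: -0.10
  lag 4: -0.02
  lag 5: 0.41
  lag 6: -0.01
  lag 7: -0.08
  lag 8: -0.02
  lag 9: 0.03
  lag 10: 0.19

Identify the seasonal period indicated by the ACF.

5

The largest autocorrelation is r_5 = 0.41, with a weaker echo at lag 10 (0.19); the remaining lags stay at or below 0.03.
The dominant spike at lag 5 indicates a seasonal period of 5.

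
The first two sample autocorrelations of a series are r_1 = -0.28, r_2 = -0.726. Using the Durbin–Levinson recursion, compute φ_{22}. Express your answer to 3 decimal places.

-0.873

φ_{22} = (r_2 − r_1²) / (1 − r_1²)
r_1² = (-0.28)² = 0.0784
Numerator = -0.726 − 0.0784 = -0.8044; denominator = 1 − 0.0784 = 0.9216
φ_{22} = -0.8044 / 0.9216 = -0.873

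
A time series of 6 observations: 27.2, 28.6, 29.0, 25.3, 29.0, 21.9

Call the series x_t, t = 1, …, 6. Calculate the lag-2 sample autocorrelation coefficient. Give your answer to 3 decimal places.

0.263

Mean x̄ = (27.2 + 28.6 + 29.0 + 25.3 + 29.0 + 21.9)/6 = 26.8333
Deviations from mean: 0.3667, 1.7667, 2.1667, -1.5333, 2.1667, -4.9333
Σ(x_t−x̄)(x_{t+2}−x̄) = (0.7944) + (-2.7089) + (4.6944) + (7.5644) = 10.3444
Denominator Σ(x_t−x̄)² = 39.3333
r_2 = 10.3444 / 39.3333 = 0.263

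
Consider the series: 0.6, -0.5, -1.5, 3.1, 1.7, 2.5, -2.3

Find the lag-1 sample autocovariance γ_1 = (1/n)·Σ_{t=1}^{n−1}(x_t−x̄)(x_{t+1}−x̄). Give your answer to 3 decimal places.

Mean x̄ = (0.6 − 0.5 − 1.5 + 3.1 + 1.7 + 2.5 − 2.3)/7 = 0.5143
Deviations: 0.0857, -1.0143, -2.0143, 2.5857, 1.1857, 1.9857, -2.8143
Σ_{t=1}^{6}(x_t−x̄)(x_{t+1}−x̄) = -3.4202
γ_1 = -3.4202 / 7 = -0.489

-0.489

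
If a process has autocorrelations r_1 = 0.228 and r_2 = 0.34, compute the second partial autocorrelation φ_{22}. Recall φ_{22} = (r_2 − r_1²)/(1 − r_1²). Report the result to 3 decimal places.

0.304

φ_{22} = (r_2 − r_1²) / (1 − r_1²)
r_1² = (0.228)² = 0.051984
Numerator = 0.34 − 0.0520 = 0.2880; denominator = 1 − 0.0520 = 0.9480
φ_{22} = 0.2880 / 0.9480 = 0.304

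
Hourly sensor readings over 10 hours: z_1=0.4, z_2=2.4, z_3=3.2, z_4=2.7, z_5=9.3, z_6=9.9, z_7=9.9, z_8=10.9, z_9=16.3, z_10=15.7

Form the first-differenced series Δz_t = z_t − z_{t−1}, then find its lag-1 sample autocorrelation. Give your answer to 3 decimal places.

First differences Δz: 2.0, 0.8, -0.5, 6.6, 0.6, 0.0, 1.0, 5.4, -0.6
Mean of differences = 1.7000
Numerator Σ(Δz_t−Δz̄)(Δz_{t+1}−Δz̄) = -22.5000
Denominator Σ(Δz_t−Δz̄)² = 53.3200
r_1(Δz) = -22.5000 / 53.3200 = -0.422

-0.422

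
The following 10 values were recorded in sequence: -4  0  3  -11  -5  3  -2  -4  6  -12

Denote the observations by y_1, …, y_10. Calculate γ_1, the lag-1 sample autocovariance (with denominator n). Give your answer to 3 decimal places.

-11.976

Mean ȳ = (-4 + 0 + 3 − 11 − 5 + 3 − 2 − 4 + 6 − 12)/10 = -2.6000
Σ_{t=1}^{9}(y_t−ȳ)(y_{t+1}−ȳ) = -119.7600
γ_1 = -119.7600 / 10 = -11.976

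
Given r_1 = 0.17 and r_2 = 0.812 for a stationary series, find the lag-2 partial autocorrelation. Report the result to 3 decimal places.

0.806

φ_{22} = (r_2 − r_1²) / (1 − r_1²)
r_1² = (0.17)² = 0.0289
Numerator = 0.812 − 0.0289 = 0.7831; denominator = 1 − 0.0289 = 0.9711
φ_{22} = 0.7831 / 0.9711 = 0.806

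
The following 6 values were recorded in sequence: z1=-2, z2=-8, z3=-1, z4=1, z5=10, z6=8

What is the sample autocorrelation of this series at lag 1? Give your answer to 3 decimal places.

0.486

Mean z̄ = (-2 − 8 − 1 + 1 + 10 + 8)/6 = 1.3333
Deviations from mean: -3.3333, -9.3333, -2.3333, -0.3333, 8.6667, 6.6667
Σ(z_t−z̄)(z_{t+1}−z̄) = (31.1111) + (21.7778) + (0.7778) + (-2.8889) + (57.7778) = 108.5556
Denominator Σ(z_t−z̄)² = 223.3333
r_1 = 108.5556 / 223.3333 = 0.486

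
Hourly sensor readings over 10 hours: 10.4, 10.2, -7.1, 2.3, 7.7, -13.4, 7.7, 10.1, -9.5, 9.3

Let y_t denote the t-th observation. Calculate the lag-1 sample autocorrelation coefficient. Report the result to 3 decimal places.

Mean ȳ = (10.4 + 10.2 − 7.1 + 2.3 + 7.7 − 13.4 + 7.7 + 10.1 − 9.5 + 9.3)/10 = 2.7700
Numerator Σ_{t=1}^{9}(y_t−ȳ)(y_{t+1}−ȳ) = -307.6829
Denominator Σ(y_t−ȳ)² = 768.0610
r_1 = -307.6829 / 768.0610 = -0.401

-0.401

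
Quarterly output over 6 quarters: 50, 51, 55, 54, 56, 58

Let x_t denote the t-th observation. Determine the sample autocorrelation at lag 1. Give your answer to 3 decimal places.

0.370

Mean x̄ = (50 + 51 + 55 + 54 + 56 + 58)/6 = 54.0000
Deviations from mean: -4.0000, -3.0000, 1.0000, 0.0000, 2.0000, 4.0000
Numerator Σ_{t=1}^{5}(x_t−x̄)(x_{t+1}−x̄) = 17.0000
Denominator Σ(x_t−x̄)² = 46.0000
r_1 = 17.0000 / 46.0000 = 0.370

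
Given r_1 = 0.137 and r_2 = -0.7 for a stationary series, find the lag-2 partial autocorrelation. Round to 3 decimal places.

-0.733

φ_{22} = (r_2 − r_1²) / (1 − r_1²)
r_1² = (0.137)² = 0.018769
Numerator = -0.7 − 0.0188 = -0.7188; denominator = 1 − 0.0188 = 0.9812
φ_{22} = -0.7188 / 0.9812 = -0.733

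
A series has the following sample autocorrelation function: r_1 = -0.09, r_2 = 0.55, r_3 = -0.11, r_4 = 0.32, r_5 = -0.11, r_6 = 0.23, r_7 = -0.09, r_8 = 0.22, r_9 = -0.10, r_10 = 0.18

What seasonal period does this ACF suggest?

2

The largest autocorrelation is r_2 = 0.55, with weaker echoes at lags 4 (0.32), 6 (0.23), 8 (0.22) and 10 (0.18); the remaining lags stay at or below -0.09.
The dominant spike at lag 2 indicates a seasonal period of 2.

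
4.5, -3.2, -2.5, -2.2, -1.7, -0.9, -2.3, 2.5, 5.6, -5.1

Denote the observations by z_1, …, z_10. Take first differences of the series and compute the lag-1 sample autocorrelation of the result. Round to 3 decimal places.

-0.113

First differences Δz: -7.7, 0.7, 0.3, 0.5, 0.8, -1.4, 4.8, 3.1, -10.7
Mean of differences = -1.0667
Numerator Σ(Δz_t−Δz̄)(Δz_{t+1}−Δz̄) = -22.5111
Denominator Σ(Δz_t−Δz̄)² = 199.6200
r_1(Δz) = -22.5111 / 199.6200 = -0.113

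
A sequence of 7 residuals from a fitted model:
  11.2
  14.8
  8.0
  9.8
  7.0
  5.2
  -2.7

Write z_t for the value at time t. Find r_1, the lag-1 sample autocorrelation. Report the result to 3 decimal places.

Mean z̄ = (11.2 + 14.8 + 8.0 + 9.8 + 7.0 + 5.2 − 2.7)/7 = 7.6143
Σ(z_t−z̄)(z_{t+1}−z̄) = (25.7659) + (2.7716) + (0.8431) + (-1.3427) + (1.4831) + (24.9016) = 54.4227
Denominator Σ(z_t−z̄)² = 182.0086
r_1 = 54.4227 / 182.0086 = 0.299

0.299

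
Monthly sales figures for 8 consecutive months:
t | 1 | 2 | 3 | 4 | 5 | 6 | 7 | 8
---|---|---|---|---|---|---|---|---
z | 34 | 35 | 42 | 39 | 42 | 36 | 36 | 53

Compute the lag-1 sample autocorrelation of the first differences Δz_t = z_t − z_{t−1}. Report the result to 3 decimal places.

-0.150

First differences Δz: 1, 7, -3, 3, -6, 0, 17
Mean of differences = 2.7143
Numerator Σ(Δz_t−Δz̄)(Δz_{t+1}−Δz̄) = -51.0816
Denominator Σ(Δz_t−Δz̄)² = 341.4286
r_1(Δz) = -51.0816 / 341.4286 = -0.150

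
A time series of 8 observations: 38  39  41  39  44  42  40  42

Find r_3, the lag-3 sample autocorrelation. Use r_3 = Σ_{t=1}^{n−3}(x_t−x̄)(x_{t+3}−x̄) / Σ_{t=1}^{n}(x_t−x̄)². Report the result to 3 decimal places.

0.178

Mean x̄ = (38 + 39 + 41 + 39 + 44 + 42 + 40 + 42)/8 = 40.6250
Deviations from mean: -2.6250, -1.6250, 0.3750, -1.6250, 3.3750, 1.3750, -0.6250, 1.3750
Σ(x_t−x̄)(x_{t+3}−x̄) = (4.2656) + (-5.4844) + (0.5156) + (1.0156) + (4.6406) = 4.9531
Denominator Σ(x_t−x̄)² = 27.8750
r_3 = 4.9531 / 27.8750 = 0.178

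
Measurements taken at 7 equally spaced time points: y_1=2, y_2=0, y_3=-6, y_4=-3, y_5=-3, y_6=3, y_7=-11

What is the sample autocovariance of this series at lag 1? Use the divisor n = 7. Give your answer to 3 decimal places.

-6.394

Mean ȳ = (2 + 0 − 6 − 3 − 3 + 3 − 11)/7 = -2.5714
Σ_{t=1}^{6}(y_t−ȳ)(y_{t+1}−ȳ) = -44.7551
γ_1 = -44.7551 / 7 = -6.394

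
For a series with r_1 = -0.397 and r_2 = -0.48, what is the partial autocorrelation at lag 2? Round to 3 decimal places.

-0.757

φ_{22} = (r_2 − r_1²) / (1 − r_1²)
r_1² = (-0.397)² = 0.157609
Numerator = -0.48 − 0.1576 = -0.6376; denominator = 1 − 0.1576 = 0.8424
φ_{22} = -0.6376 / 0.8424 = -0.757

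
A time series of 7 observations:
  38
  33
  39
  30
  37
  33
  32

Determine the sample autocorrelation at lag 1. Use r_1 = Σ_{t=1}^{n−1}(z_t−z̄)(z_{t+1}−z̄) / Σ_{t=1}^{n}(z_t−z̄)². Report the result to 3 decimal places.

Mean z̄ = (38 + 33 + 39 + 30 + 37 + 33 + 32)/7 = 34.5714
Numerator Σ_{t=1}^{6}(z_t−z̄)(z_{t+1}−z̄) = -43.4694
Denominator Σ(z_t−z̄)² = 69.7143
r_1 = -43.4694 / 69.7143 = -0.624

-0.624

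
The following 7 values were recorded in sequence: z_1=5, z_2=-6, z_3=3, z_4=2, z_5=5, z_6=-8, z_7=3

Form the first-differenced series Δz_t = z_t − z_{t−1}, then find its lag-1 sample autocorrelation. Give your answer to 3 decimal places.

-0.586

First differences Δz: -11, 9, -1, 3, -13, 11
Mean of differences = -0.3333
Numerator Σ(Δz_t−Δz̄)(Δz_{t+1}−Δz̄) = -293.7778
Denominator Σ(Δz_t−Δz̄)² = 501.3333
r_1(Δz) = -293.7778 / 501.3333 = -0.586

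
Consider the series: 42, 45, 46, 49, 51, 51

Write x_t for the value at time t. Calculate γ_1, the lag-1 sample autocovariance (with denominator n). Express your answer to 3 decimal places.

Mean x̄ = (42 + 45 + 46 + 49 + 51 + 51)/6 = 47.3333
Σ_{t=1}^{5}(x_t−x̄)(x_{t+1}−x̄) = 32.8889
γ_1 = 32.8889 / 6 = 5.481

5.481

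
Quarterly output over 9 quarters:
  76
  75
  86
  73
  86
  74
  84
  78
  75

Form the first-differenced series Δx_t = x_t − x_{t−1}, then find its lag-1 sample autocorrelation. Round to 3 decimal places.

First differences Δx: -1, 11, -13, 13, -12, 10, -6, -3
Mean of differences = -0.1250
Numerator Σ(Δx_t−Δx̄)(Δx_{t+1}−Δx̄) = -640.6406
Denominator Σ(Δx_t−Δx̄)² = 748.8750
r_1(Δx) = -640.6406 / 748.8750 = -0.855

-0.855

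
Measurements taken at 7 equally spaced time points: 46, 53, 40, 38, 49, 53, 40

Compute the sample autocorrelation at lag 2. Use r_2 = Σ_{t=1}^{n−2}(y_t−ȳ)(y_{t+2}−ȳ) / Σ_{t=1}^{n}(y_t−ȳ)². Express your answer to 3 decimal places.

-0.633

Mean ȳ = (46 + 53 + 40 + 38 + 49 + 53 + 40)/7 = 45.5714
Deviations from mean: 0.4286, 7.4286, -5.5714, -7.5714, 3.4286, 7.4286, -5.5714
Numerator Σ_{t=1}^{5}(y_t−ȳ)(y_{t+2}−ȳ) = -153.0816
Denominator Σ(y_t−ȳ)² = 241.7143
r_2 = -153.0816 / 241.7143 = -0.633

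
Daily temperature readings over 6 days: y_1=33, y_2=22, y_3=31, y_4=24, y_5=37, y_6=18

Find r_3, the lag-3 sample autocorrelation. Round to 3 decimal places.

-0.395

Mean ȳ = (33 + 22 + 31 + 24 + 37 + 18)/6 = 27.5000
Deviations from mean: 5.5000, -5.5000, 3.5000, -3.5000, 9.5000, -9.5000
Numerator Σ_{t=1}^{3}(y_t−ȳ)(y_{t+3}−ȳ) = -104.7500
Denominator Σ(y_t−ȳ)² = 265.5000
r_3 = -104.7500 / 265.5000 = -0.395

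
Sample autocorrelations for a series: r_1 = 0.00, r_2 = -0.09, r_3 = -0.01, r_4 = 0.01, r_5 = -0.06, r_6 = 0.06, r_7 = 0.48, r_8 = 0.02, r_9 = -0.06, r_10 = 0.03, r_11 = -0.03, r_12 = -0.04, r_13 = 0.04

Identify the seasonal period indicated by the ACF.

The largest autocorrelation is r_7 = 0.48; the remaining lags stay at or below 0.06.
The dominant spike at lag 7 indicates a seasonal period of 7.

7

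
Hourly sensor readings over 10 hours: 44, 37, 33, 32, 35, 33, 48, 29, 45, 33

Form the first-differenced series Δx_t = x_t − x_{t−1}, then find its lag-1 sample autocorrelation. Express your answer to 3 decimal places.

-0.741

First differences Δx: -7, -4, -1, 3, -2, 15, -19, 16, -12
Mean of differences = -1.2222
Numerator Σ(Δx_t−Δx̄)(Δx_{t+1}−Δx̄) = -779.7160
Denominator Σ(Δx_t−Δx̄)² = 1051.5556
r_1(Δx) = -779.7160 / 1051.5556 = -0.741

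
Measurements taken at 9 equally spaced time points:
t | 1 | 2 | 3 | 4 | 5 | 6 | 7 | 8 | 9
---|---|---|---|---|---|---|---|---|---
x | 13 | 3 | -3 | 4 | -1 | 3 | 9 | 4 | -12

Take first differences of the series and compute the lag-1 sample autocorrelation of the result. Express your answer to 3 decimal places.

First differences Δx: -10, -6, 7, -5, 4, 6, -5, -16
Mean of differences = -3.1250
Numerator Σ(Δx_t−Δx̄)(Δx_{t+1}−Δx̄) = 30.3594
Denominator Σ(Δx_t−Δx̄)² = 464.8750
r_1(Δx) = 30.3594 / 464.8750 = 0.065

0.065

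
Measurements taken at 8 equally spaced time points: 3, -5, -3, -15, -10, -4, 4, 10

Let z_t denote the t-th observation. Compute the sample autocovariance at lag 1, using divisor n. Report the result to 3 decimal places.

21.281

Mean z̄ = (3 − 5 − 3 − 15 − 10 − 4 + 4 + 10)/8 = -2.5000
Σ_{t=1}^{7}(z_t−z̄)(z_{t+1}−z̄) = 170.2500
γ_1 = 170.2500 / 8 = 21.281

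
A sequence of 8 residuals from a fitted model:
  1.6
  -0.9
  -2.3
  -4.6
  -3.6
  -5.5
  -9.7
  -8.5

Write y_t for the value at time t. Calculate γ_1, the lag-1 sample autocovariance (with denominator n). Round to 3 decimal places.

Mean ȳ = (1.6 − 0.9 − 2.3 − 4.6 − 3.6 − 5.5 − 9.7 − 8.5)/8 = -4.1875
Deviations: 5.7875, 3.2875, 1.8875, -0.4125, 0.5875, -1.3125, -5.5125, -4.3125
Σ_{t=1}^{7}(y_t−ȳ)(y_{t+1}−ȳ) = 54.4473
γ_1 = 54.4473 / 8 = 6.806

6.806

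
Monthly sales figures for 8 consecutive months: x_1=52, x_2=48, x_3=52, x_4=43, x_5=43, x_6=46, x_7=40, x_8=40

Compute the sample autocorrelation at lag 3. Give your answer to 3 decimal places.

Mean x̄ = (52 + 48 + 52 + 43 + 43 + 46 + 40 + 40)/8 = 45.5000
Deviations from mean: 6.5000, 2.5000, 6.5000, -2.5000, -2.5000, 0.5000, -5.5000, -5.5000
Numerator Σ_{t=1}^{5}(x_t−x̄)(x_{t+3}−x̄) = 8.2500
Denominator Σ(x_t−x̄)² = 164.0000
r_3 = 8.2500 / 164.0000 = 0.050

0.050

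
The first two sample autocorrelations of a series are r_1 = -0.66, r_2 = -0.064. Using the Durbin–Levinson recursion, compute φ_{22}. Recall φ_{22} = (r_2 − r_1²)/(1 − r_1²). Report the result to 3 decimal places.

φ_{22} = (r_2 − r_1²) / (1 − r_1²)
r_1² = (-0.66)² = 0.4356
Numerator = -0.064 − 0.4356 = -0.4996; denominator = 1 − 0.4356 = 0.5644
φ_{22} = -0.4996 / 0.5644 = -0.885

-0.885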